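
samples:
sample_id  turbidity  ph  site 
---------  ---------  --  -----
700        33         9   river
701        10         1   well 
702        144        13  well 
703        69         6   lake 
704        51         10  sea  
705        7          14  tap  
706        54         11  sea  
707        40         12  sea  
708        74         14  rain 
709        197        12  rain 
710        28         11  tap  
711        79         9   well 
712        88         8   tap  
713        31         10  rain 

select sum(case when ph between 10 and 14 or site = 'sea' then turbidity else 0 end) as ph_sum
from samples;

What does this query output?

626

sample_id=700: ✗
sample_id=701: ✗
sample_id=702: ✓ → 144
sample_id=703: ✗
sample_id=704: ✓ → 51
sample_id=705: ✓ → 7
sample_id=706: ✓ → 54
sample_id=707: ✓ → 40
sample_id=708: ✓ → 74
sample_id=709: ✓ → 197
sample_id=710: ✓ → 28
sample_id=711: ✗
sample_id=712: ✗
sample_id=713: ✓ → 31
ph_sum = 144 + 51 + 7 + 54 + 40 + 74 + 197 + 28 + 31 = 626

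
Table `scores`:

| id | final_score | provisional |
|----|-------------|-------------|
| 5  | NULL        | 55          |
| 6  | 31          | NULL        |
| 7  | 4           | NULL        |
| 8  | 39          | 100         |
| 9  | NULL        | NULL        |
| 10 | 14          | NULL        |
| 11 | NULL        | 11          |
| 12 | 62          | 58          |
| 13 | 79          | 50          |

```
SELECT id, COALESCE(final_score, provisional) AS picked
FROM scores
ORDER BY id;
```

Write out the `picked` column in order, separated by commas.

id=5: final_score=NULL, provisional=55 → 55
id=6: final_score=31 → 31
id=7: final_score=4 → 4
id=8: final_score=39 → 39
id=9: final_score=NULL, provisional=NULL (all NULL) → NULL
id=10: final_score=14 → 14
id=11: final_score=NULL, provisional=11 → 11
id=12: final_score=62 → 62
id=13: final_score=79 → 79

55, 31, 4, 39, NULL, 14, 11, 62, 79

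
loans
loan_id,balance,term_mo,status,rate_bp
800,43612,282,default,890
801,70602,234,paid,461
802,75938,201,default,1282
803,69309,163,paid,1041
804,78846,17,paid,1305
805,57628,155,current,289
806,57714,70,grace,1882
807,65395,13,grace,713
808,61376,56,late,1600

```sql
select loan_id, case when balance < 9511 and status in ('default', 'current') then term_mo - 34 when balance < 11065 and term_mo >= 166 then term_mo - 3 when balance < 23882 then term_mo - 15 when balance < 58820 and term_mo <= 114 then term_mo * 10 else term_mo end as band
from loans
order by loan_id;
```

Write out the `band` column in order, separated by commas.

282, 234, 201, 163, 17, 155, 700, 13, 56

loan_id=800: ELSE → 282
loan_id=801: ELSE → 234
loan_id=802: ELSE → 201
loan_id=803: ELSE → 163
loan_id=804: ELSE → 17
loan_id=805: ELSE → 155
loan_id=806: balance < 58820 and term_mo <= 114 → 700
loan_id=807: ELSE → 13
loan_id=808: ELSE → 56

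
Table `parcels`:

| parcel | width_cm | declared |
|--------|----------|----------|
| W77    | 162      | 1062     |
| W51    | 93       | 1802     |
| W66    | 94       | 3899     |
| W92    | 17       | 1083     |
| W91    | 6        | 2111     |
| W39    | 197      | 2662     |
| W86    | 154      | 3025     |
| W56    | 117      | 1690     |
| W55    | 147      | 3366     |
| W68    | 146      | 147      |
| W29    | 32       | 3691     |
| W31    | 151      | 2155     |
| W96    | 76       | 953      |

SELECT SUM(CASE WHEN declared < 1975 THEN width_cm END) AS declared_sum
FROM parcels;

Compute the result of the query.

parcel=W77: ✓ → 162
parcel=W51: ✓ → 93
parcel=W66: ✗
parcel=W92: ✓ → 17
parcel=W91: ✗
parcel=W39: ✗
parcel=W86: ✗
parcel=W56: ✓ → 117
parcel=W55: ✗
parcel=W68: ✓ → 146
parcel=W29: ✗
parcel=W31: ✗
parcel=W96: ✓ → 76
declared_sum = 162 + 93 + 17 + 117 + 146 + 76 = 611

611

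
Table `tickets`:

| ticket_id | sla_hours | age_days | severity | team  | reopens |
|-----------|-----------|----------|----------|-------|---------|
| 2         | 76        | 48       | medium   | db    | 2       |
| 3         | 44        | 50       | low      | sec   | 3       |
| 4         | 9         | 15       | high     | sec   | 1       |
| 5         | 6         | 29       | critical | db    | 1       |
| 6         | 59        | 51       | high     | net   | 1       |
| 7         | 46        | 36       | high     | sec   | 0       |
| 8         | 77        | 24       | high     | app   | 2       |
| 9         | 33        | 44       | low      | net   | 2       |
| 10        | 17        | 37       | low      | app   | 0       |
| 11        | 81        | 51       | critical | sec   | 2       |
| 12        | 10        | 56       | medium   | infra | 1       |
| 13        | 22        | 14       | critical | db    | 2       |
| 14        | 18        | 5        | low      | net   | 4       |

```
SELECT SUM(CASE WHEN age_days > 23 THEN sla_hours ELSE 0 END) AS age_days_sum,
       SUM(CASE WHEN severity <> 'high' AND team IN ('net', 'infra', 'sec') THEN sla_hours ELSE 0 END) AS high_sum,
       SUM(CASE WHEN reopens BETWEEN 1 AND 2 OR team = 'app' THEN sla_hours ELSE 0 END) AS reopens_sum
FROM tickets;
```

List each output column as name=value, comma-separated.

age_days_sum=449, high_sum=186, reopens_sum=390

[age_days_sum: age_days > 23]
ticket_id=2: ✓ → 76
ticket_id=3: ✓ → 44
ticket_id=4: ✗
ticket_id=5: ✓ → 6
ticket_id=6: ✓ → 59
ticket_id=7: ✓ → 46
ticket_id=8: ✓ → 77
ticket_id=9: ✓ → 33
ticket_id=10: ✓ → 17
ticket_id=11: ✓ → 81
ticket_id=12: ✓ → 10
ticket_id=13: ✗
ticket_id=14: ✗
age_days_sum = 76 + 44 + 6 + 59 + 46 + 77 + 33 + 17 + 81 + 10 = 449
—
[high_sum: severity <> 'high' AND team IN ('net', 'infra', 'sec')]
ticket_id=2: ✗
ticket_id=3: ✓ → 44
ticket_id=4: ✗
ticket_id=5: ✗
ticket_id=6: ✗
ticket_id=7: ✗
ticket_id=8: ✗
ticket_id=9: ✓ → 33
ticket_id=10: ✗
ticket_id=11: ✓ → 81
ticket_id=12: ✓ → 10
ticket_id=13: ✗
ticket_id=14: ✓ → 18
high_sum = 44 + 33 + 81 + 10 + 18 = 186
—
[reopens_sum: reopens BETWEEN 1 AND 2 OR team = 'app']
ticket_id=2: ✓ → 76
ticket_id=3: ✗
ticket_id=4: ✓ → 9
ticket_id=5: ✓ → 6
ticket_id=6: ✓ → 59
ticket_id=7: ✗
ticket_id=8: ✓ → 77
ticket_id=9: ✓ → 33
ticket_id=10: ✓ → 17
ticket_id=11: ✓ → 81
ticket_id=12: ✓ → 10
ticket_id=13: ✓ → 22
ticket_id=14: ✗
reopens_sum = 76 + 9 + 6 + 59 + 77 + 33 + 17 + 81 + 10 + 22 = 390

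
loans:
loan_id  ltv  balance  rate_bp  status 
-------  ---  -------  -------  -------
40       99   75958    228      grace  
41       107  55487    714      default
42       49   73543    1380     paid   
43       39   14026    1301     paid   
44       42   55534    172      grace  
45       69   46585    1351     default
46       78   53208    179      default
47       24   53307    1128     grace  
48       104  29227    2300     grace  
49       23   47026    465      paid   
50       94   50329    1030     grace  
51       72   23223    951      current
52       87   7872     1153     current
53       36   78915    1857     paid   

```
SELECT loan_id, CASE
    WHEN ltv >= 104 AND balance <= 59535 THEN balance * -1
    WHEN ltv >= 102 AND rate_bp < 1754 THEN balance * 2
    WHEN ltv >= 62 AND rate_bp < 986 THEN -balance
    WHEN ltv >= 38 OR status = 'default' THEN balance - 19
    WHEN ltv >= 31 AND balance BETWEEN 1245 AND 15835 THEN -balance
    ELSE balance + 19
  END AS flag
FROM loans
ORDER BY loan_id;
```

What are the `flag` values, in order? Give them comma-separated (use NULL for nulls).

loan_id=40: ltv >= 62 AND rate_bp < 986 → -75958
loan_id=41: ltv >= 104 AND balance <= 59535 → -55487
loan_id=42: ltv >= 38 OR status = 'default' → 73524
loan_id=43: ltv >= 38 OR status = 'default' → 14007
loan_id=44: ltv >= 38 OR status = 'default' → 55515
loan_id=45: ltv >= 38 OR status = 'default' → 46566
loan_id=46: ltv >= 62 AND rate_bp < 986 → -53208
loan_id=47: ELSE → 53326
loan_id=48: ltv >= 104 AND balance <= 59535 → -29227
loan_id=49: ELSE → 47045
loan_id=50: ltv >= 38 OR status = 'default' → 50310
loan_id=51: ltv >= 62 AND rate_bp < 986 → -23223
loan_id=52: ltv >= 38 OR status = 'default' → 7853
loan_id=53: ELSE → 78934

-75958, -55487, 73524, 14007, 55515, 46566, -53208, 53326, -29227, 47045, 50310, -23223, 7853, 78934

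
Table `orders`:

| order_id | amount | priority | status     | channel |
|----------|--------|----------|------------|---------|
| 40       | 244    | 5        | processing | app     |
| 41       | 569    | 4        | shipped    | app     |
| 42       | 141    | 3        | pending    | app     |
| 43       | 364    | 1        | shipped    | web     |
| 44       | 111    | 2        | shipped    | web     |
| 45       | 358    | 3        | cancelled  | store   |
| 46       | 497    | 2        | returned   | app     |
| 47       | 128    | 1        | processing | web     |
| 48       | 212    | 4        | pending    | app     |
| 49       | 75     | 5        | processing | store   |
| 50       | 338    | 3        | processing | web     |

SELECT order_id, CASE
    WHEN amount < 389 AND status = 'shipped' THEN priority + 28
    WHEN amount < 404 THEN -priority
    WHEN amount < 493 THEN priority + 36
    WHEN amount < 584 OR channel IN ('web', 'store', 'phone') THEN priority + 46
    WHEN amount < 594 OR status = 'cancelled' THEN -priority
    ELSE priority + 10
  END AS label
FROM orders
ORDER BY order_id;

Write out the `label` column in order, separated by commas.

order_id=40: amount < 404 → -5
order_id=41: amount < 584 OR channel IN ('web', 'store', 'phone') → 50
order_id=42: amount < 404 → -3
order_id=43: amount < 389 AND status = 'shipped' → 29
order_id=44: amount < 389 AND status = 'shipped' → 30
order_id=45: amount < 404 → -3
order_id=46: amount < 584 OR channel IN ('web', 'store', 'phone') → 48
order_id=47: amount < 404 → -1
order_id=48: amount < 404 → -4
order_id=49: amount < 404 → -5
order_id=50: amount < 404 → -3

-5, 50, -3, 29, 30, -3, 48, -1, -4, -5, -3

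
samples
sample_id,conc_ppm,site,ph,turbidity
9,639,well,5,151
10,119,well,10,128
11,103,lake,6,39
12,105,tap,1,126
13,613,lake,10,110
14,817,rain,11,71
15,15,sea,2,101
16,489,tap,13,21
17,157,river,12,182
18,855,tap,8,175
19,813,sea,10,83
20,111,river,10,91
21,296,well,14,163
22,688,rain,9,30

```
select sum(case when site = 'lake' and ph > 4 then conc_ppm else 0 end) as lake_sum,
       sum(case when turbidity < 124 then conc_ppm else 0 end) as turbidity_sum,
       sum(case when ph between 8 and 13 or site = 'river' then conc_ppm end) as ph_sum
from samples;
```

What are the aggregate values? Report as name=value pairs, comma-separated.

[lake_sum: site = 'lake' and ph > 4]
sample_id=9: ✗
sample_id=10: ✗
sample_id=11: ✓ → 103
sample_id=12: ✗
sample_id=13: ✓ → 613
sample_id=14: ✗
sample_id=15: ✗
sample_id=16: ✗
sample_id=17: ✗
sample_id=18: ✗
sample_id=19: ✗
sample_id=20: ✗
sample_id=21: ✗
sample_id=22: ✗
lake_sum = 103 + 613 = 716
—
[turbidity_sum: turbidity < 124]
sample_id=9: ✗
sample_id=10: ✗
sample_id=11: ✓ → 103
sample_id=12: ✗
sample_id=13: ✓ → 613
sample_id=14: ✓ → 817
sample_id=15: ✓ → 15
sample_id=16: ✓ → 489
sample_id=17: ✗
sample_id=18: ✗
sample_id=19: ✓ → 813
sample_id=20: ✓ → 111
sample_id=21: ✗
sample_id=22: ✓ → 688
turbidity_sum = 103 + 613 + 817 + 15 + 489 + 813 + 111 + 688 = 3649
—
[ph_sum: ph between 8 and 13 or site = 'river']
sample_id=9: ✗
sample_id=10: ✓ → 119
sample_id=11: ✗
sample_id=12: ✗
sample_id=13: ✓ → 613
sample_id=14: ✓ → 817
sample_id=15: ✗
sample_id=16: ✓ → 489
sample_id=17: ✓ → 157
sample_id=18: ✓ → 855
sample_id=19: ✓ → 813
sample_id=20: ✓ → 111
sample_id=21: ✗
sample_id=22: ✓ → 688
ph_sum = 119 + 613 + 817 + 489 + 157 + 855 + 813 + 111 + 688 = 4662

lake_sum=716, turbidity_sum=3649, ph_sum=4662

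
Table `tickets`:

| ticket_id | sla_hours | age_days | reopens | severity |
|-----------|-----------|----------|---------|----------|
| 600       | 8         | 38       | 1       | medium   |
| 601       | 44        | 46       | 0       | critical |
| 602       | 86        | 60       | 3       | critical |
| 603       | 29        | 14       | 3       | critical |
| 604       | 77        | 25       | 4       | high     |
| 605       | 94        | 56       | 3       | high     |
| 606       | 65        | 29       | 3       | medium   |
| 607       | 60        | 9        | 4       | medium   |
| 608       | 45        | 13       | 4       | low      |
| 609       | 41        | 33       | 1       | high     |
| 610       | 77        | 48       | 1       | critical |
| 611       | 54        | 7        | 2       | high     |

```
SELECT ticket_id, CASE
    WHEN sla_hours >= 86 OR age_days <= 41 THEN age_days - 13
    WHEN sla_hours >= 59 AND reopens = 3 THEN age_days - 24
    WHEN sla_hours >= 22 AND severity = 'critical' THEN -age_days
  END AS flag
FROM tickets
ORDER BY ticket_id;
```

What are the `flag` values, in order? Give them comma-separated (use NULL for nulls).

ticket_id=600: sla_hours >= 86 OR age_days <= 41 → 25
ticket_id=601: sla_hours >= 22 AND severity = 'critical' → -46
ticket_id=602: sla_hours >= 86 OR age_days <= 41 → 47
ticket_id=603: sla_hours >= 86 OR age_days <= 41 → 1
ticket_id=604: sla_hours >= 86 OR age_days <= 41 → 12
ticket_id=605: sla_hours >= 86 OR age_days <= 41 → 43
ticket_id=606: sla_hours >= 86 OR age_days <= 41 → 16
ticket_id=607: sla_hours >= 86 OR age_days <= 41 → -4
ticket_id=608: sla_hours >= 86 OR age_days <= 41 → 0
ticket_id=609: sla_hours >= 86 OR age_days <= 41 → 20
ticket_id=610: sla_hours >= 22 AND severity = 'critical' → -48
ticket_id=611: sla_hours >= 86 OR age_days <= 41 → -6

25, -46, 47, 1, 12, 43, 16, -4, 0, 20, -48, -6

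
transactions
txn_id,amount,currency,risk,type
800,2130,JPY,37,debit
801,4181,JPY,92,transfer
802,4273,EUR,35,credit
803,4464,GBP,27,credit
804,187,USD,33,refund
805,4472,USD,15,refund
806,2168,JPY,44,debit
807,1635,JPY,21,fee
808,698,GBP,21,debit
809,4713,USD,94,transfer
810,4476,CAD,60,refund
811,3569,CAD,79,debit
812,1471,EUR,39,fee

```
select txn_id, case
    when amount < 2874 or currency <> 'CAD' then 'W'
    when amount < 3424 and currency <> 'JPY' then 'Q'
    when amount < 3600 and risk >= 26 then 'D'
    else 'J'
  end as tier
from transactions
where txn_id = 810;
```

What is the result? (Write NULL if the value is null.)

txn_id = 810: amount=4476, currency=CAD, risk=60, type=refund.
amount < 2874 or currency <> 'CAD' → false
amount < 3424 and currency <> 'JPY' → false
amount < 3600 and risk >= 26 → false
No prior WHEN matched → ELSE → J

J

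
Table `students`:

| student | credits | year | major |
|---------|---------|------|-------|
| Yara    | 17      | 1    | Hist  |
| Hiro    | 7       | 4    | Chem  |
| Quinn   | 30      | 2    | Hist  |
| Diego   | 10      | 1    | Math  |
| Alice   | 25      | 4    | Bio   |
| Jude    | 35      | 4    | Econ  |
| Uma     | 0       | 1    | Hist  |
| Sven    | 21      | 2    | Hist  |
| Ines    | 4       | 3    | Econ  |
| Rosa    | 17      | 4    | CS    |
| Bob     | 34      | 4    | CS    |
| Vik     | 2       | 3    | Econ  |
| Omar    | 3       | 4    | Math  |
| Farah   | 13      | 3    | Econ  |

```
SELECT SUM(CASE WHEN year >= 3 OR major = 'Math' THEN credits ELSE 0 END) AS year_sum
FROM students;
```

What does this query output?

student=Yara: ✗
student=Hiro: ✓ → 7
student=Quinn: ✗
student=Diego: ✓ → 10
student=Alice: ✓ → 25
student=Jude: ✓ → 35
student=Uma: ✗
student=Sven: ✗
student=Ines: ✓ → 4
student=Rosa: ✓ → 17
student=Bob: ✓ → 34
student=Vik: ✓ → 2
student=Omar: ✓ → 3
student=Farah: ✓ → 13
year_sum = 7 + 10 + 25 + 35 + 4 + 17 + 34 + 2 + 3 + 13 = 150

150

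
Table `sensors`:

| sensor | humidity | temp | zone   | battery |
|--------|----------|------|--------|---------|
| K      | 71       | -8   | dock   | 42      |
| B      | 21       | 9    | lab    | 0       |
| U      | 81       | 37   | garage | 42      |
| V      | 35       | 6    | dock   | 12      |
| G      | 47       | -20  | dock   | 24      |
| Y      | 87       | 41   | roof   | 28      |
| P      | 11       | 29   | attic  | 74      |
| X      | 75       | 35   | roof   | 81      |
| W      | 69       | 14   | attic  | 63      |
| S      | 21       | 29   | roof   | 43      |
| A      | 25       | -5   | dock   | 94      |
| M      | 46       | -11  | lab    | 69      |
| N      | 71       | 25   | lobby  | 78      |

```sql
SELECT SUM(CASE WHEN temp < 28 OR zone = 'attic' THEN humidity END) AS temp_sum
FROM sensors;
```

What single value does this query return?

396

sensor=K: ✓ → 71
sensor=B: ✓ → 21
sensor=U: ✗
sensor=V: ✓ → 35
sensor=G: ✓ → 47
sensor=Y: ✗
sensor=P: ✓ → 11
sensor=X: ✗
sensor=W: ✓ → 69
sensor=S: ✗
sensor=A: ✓ → 25
sensor=M: ✓ → 46
sensor=N: ✓ → 71
temp_sum = 71 + 21 + 35 + 47 + 11 + 69 + 25 + 46 + 71 = 396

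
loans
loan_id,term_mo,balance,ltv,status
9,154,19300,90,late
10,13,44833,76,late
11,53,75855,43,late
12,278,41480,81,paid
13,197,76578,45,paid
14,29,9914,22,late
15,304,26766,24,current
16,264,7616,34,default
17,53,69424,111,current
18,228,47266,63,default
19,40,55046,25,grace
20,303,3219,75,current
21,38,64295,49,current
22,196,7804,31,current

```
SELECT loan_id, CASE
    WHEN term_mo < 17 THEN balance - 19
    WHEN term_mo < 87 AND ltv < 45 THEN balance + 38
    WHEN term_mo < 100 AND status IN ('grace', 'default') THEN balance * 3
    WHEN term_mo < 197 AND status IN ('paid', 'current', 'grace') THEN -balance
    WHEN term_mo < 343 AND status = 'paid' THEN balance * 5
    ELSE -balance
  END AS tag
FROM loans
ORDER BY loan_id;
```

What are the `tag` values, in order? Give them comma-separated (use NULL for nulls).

-19300, 44814, 75893, 207400, 382890, 9952, -26766, -7616, -69424, -47266, 55084, -3219, -64295, -7804

loan_id=9: ELSE → -19300
loan_id=10: term_mo < 17 → 44814
loan_id=11: term_mo < 87 AND ltv < 45 → 75893
loan_id=12: term_mo < 343 AND status = 'paid' → 207400
loan_id=13: term_mo < 343 AND status = 'paid' → 382890
loan_id=14: term_mo < 87 AND ltv < 45 → 9952
loan_id=15: ELSE → -26766
loan_id=16: ELSE → -7616
loan_id=17: term_mo < 197 AND status IN ('paid', 'current', 'grace') → -69424
loan_id=18: ELSE → -47266
loan_id=19: term_mo < 87 AND ltv < 45 → 55084
loan_id=20: ELSE → -3219
loan_id=21: term_mo < 197 AND status IN ('paid', 'current', 'grace') → -64295
loan_id=22: term_mo < 197 AND status IN ('paid', 'current', 'grace') → -7804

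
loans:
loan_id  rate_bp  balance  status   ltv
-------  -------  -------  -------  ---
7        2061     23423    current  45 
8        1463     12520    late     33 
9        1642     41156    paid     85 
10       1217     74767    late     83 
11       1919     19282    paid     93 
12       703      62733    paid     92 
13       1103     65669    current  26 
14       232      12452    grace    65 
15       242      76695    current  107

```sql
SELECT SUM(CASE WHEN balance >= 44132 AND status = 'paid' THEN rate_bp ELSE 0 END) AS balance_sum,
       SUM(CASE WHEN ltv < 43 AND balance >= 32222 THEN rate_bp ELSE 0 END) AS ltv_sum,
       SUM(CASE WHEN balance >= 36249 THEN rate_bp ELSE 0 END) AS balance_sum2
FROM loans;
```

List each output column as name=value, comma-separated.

[balance_sum: balance >= 44132 AND status = 'paid']
loan_id=7: ✗
loan_id=8: ✗
loan_id=9: ✗
loan_id=10: ✗
loan_id=11: ✗
loan_id=12: ✓ → 703
loan_id=13: ✗
loan_id=14: ✗
loan_id=15: ✗
balance_sum = 703
—
[ltv_sum: ltv < 43 AND balance >= 32222]
loan_id=7: ✗
loan_id=8: ✗
loan_id=9: ✗
loan_id=10: ✗
loan_id=11: ✗
loan_id=12: ✗
loan_id=13: ✓ → 1103
loan_id=14: ✗
loan_id=15: ✗
ltv_sum = 1103
—
[balance_sum2: balance >= 36249]
loan_id=7: ✗
loan_id=8: ✗
loan_id=9: ✓ → 1642
loan_id=10: ✓ → 1217
loan_id=11: ✗
loan_id=12: ✓ → 703
loan_id=13: ✓ → 1103
loan_id=14: ✗
loan_id=15: ✓ → 242
balance_sum2 = 1642 + 1217 + 703 + 1103 + 242 = 4907

balance_sum=703, ltv_sum=1103, balance_sum2=4907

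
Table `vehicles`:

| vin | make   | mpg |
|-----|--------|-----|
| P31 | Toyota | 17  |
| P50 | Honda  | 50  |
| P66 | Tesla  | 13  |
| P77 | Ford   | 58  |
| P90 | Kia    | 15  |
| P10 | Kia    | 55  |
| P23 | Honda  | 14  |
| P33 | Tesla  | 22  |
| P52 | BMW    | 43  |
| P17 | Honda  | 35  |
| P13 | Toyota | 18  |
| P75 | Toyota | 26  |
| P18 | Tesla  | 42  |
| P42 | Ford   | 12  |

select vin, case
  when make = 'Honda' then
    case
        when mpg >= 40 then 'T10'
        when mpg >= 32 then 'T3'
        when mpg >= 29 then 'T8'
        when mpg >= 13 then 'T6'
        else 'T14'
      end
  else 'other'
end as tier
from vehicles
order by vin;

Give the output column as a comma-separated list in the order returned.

other, other, T3, other, T6, other, other, other, T10, other, other, other, other, other

vin=P10: make='Kia' → outer ELSE → other
vin=P13: make='Toyota' → outer ELSE → other
vin=P17: make='Honda' → inner[mpg >= 32] → T3
vin=P18: make='Tesla' → outer ELSE → other
vin=P23: make='Honda' → inner[mpg >= 13] → T6
vin=P31: make='Toyota' → outer ELSE → other
vin=P33: make='Tesla' → outer ELSE → other
vin=P42: make='Ford' → outer ELSE → other
vin=P50: make='Honda' → inner[mpg >= 40] → T10
vin=P52: make='BMW' → outer ELSE → other
vin=P66: make='Tesla' → outer ELSE → other
vin=P75: make='Toyota' → outer ELSE → other
vin=P77: make='Ford' → outer ELSE → other
vin=P90: make='Kia' → outer ELSE → other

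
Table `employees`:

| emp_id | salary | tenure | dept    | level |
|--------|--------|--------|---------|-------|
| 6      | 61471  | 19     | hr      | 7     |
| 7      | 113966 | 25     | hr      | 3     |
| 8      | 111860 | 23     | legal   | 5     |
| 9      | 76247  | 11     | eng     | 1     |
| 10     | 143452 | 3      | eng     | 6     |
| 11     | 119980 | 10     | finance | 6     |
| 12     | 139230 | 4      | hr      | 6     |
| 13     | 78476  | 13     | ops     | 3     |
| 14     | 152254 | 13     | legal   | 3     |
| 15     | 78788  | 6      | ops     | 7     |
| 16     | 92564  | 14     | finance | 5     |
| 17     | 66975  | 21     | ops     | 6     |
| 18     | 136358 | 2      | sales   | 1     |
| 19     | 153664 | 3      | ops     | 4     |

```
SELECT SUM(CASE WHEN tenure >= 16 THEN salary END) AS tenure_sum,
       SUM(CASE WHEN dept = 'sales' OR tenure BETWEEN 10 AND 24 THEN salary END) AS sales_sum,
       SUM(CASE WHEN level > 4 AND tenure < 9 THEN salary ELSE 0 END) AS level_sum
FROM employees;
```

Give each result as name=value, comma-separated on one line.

tenure_sum=354272, sales_sum=896185, level_sum=361470

[tenure_sum: tenure >= 16]
emp_id=6: ✓ → 61471
emp_id=7: ✓ → 113966
emp_id=8: ✓ → 111860
emp_id=9: ✗
emp_id=10: ✗
emp_id=11: ✗
emp_id=12: ✗
emp_id=13: ✗
emp_id=14: ✗
emp_id=15: ✗
emp_id=16: ✗
emp_id=17: ✓ → 66975
emp_id=18: ✗
emp_id=19: ✗
tenure_sum = 61471 + 113966 + 111860 + 66975 = 354272
—
[sales_sum: dept = 'sales' OR tenure BETWEEN 10 AND 24]
emp_id=6: ✓ → 61471
emp_id=7: ✗
emp_id=8: ✓ → 111860
emp_id=9: ✓ → 76247
emp_id=10: ✗
emp_id=11: ✓ → 119980
emp_id=12: ✗
emp_id=13: ✓ → 78476
emp_id=14: ✓ → 152254
emp_id=15: ✗
emp_id=16: ✓ → 92564
emp_id=17: ✓ → 66975
emp_id=18: ✓ → 136358
emp_id=19: ✗
sales_sum = 61471 + 111860 + 76247 + 119980 + 78476 + 152254 + 92564 + 66975 + 136358 = 896185
—
[level_sum: level > 4 AND tenure < 9]
emp_id=6: ✗
emp_id=7: ✗
emp_id=8: ✗
emp_id=9: ✗
emp_id=10: ✓ → 143452
emp_id=11: ✗
emp_id=12: ✓ → 139230
emp_id=13: ✗
emp_id=14: ✗
emp_id=15: ✓ → 78788
emp_id=16: ✗
emp_id=17: ✗
emp_id=18: ✗
emp_id=19: ✗
level_sum = 143452 + 139230 + 78788 = 361470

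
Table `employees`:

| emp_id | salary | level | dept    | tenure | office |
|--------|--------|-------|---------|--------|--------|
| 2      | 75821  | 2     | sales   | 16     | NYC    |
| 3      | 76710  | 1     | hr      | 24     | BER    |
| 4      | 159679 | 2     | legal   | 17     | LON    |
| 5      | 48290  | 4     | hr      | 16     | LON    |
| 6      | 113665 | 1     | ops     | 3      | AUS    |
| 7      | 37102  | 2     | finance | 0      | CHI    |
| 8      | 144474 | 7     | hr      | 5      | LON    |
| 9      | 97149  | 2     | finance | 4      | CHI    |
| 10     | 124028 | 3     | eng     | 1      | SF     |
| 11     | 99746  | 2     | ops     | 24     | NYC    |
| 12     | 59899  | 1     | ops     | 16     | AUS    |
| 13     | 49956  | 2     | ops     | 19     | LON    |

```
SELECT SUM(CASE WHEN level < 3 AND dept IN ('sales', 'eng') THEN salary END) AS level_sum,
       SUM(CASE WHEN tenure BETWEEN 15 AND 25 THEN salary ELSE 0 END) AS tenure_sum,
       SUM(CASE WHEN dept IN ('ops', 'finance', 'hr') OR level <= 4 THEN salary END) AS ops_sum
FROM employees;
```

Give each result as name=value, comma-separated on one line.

[level_sum: level < 3 AND dept IN ('sales', 'eng')]
emp_id=2: ✓ → 75821
emp_id=3: ✗
emp_id=4: ✗
emp_id=5: ✗
emp_id=6: ✗
emp_id=7: ✗
emp_id=8: ✗
emp_id=9: ✗
emp_id=10: ✗
emp_id=11: ✗
emp_id=12: ✗
emp_id=13: ✗
level_sum = 75821
—
[tenure_sum: tenure BETWEEN 15 AND 25]
emp_id=2: ✓ → 75821
emp_id=3: ✓ → 76710
emp_id=4: ✓ → 159679
emp_id=5: ✓ → 48290
emp_id=6: ✗
emp_id=7: ✗
emp_id=8: ✗
emp_id=9: ✗
emp_id=10: ✗
emp_id=11: ✓ → 99746
emp_id=12: ✓ → 59899
emp_id=13: ✓ → 49956
tenure_sum = 75821 + 76710 + 159679 + 48290 + 99746 + 59899 + 49956 = 570101
—
[ops_sum: dept IN ('ops', 'finance', 'hr') OR level <= 4]
emp_id=2: ✓ → 75821
emp_id=3: ✓ → 76710
emp_id=4: ✓ → 159679
emp_id=5: ✓ → 48290
emp_id=6: ✓ → 113665
emp_id=7: ✓ → 37102
emp_id=8: ✓ → 144474
emp_id=9: ✓ → 97149
emp_id=10: ✓ → 124028
emp_id=11: ✓ → 99746
emp_id=12: ✓ → 59899
emp_id=13: ✓ → 49956
ops_sum = 75821 + 76710 + 159679 + 48290 + 113665 + 37102 + 144474 + 97149 + 124028 + 99746 + 59899 + 49956 = 1086519

level_sum=75821, tenure_sum=570101, ops_sum=1086519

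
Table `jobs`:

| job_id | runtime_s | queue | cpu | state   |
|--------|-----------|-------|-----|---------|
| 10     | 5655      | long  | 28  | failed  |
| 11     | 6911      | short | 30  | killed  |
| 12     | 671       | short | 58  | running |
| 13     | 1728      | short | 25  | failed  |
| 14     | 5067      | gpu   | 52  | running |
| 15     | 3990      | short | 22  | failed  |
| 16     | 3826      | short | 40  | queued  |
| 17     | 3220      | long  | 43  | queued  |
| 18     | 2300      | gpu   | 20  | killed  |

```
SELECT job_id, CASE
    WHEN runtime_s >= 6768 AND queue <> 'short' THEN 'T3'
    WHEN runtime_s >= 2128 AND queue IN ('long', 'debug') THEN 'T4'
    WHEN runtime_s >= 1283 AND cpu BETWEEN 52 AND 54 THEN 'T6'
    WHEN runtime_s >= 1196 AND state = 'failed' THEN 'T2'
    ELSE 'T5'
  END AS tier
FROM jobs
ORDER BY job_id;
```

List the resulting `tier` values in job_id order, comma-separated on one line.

T4, T5, T5, T2, T6, T2, T5, T4, T5

job_id=10: runtime_s >= 2128 AND queue IN ('long', 'debug') → T4
job_id=11: ELSE → T5
job_id=12: ELSE → T5
job_id=13: runtime_s >= 1196 AND state = 'failed' → T2
job_id=14: runtime_s >= 1283 AND cpu BETWEEN 52 AND 54 → T6
job_id=15: runtime_s >= 1196 AND state = 'failed' → T2
job_id=16: ELSE → T5
job_id=17: runtime_s >= 2128 AND queue IN ('long', 'debug') → T4
job_id=18: ELSE → T5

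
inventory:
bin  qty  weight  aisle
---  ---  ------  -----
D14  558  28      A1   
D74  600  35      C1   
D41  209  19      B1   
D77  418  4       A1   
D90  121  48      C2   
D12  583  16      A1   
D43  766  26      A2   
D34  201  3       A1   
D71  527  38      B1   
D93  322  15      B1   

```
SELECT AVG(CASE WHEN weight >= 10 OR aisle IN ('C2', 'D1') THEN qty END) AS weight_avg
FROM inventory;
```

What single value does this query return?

bin=D14: ✓ → 558
bin=D74: ✓ → 600
bin=D41: ✓ → 209
bin=D77: ✗
bin=D90: ✓ → 121
bin=D12: ✓ → 583
bin=D43: ✓ → 766
bin=D34: ✗
bin=D71: ✓ → 527
bin=D93: ✓ → 322
weight_avg = (558 + 600 + 209 + 121 + 583 + 766 + 527 + 322) / 8 = 460.75

460.75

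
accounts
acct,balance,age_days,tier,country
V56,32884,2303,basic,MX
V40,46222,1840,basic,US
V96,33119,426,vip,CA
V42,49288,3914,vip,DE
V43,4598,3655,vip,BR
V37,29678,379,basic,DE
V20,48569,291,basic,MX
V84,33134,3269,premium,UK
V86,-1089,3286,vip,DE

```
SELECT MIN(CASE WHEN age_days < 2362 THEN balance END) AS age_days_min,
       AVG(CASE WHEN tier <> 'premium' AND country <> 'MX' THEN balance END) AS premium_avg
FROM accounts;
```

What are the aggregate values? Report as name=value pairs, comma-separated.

age_days_min=29678, premium_avg=26969.3333333333

[age_days_min: age_days < 2362]
acct=V56: ✓ → 32884
acct=V40: ✓ → 46222
acct=V96: ✓ → 33119
acct=V42: ✗
acct=V43: ✗
acct=V37: ✓ → 29678
acct=V20: ✓ → 48569
acct=V84: ✗
acct=V86: ✗
age_days_min = MIN(32884, 46222, 33119, 29678, 48569) = 29678
—
[premium_avg: tier <> 'premium' AND country <> 'MX']
acct=V56: ✗
acct=V40: ✓ → 46222
acct=V96: ✓ → 33119
acct=V42: ✓ → 49288
acct=V43: ✓ → 4598
acct=V37: ✓ → 29678
acct=V20: ✗
acct=V84: ✗
acct=V86: ✓ → -1089
premium_avg = (46222 + 33119 + 49288 + 4598 + 29678 + -1089) / 6 = 26969.3333333333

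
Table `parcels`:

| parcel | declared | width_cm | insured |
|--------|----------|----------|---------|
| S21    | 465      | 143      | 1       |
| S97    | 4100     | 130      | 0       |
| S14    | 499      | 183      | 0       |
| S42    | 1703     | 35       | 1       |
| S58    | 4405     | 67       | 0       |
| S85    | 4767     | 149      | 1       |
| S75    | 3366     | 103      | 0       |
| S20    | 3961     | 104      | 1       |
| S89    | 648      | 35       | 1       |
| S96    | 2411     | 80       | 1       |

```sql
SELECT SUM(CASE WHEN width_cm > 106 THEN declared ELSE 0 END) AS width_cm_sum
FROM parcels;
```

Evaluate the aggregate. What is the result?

parcel=S21: ✓ → 465
parcel=S97: ✓ → 4100
parcel=S14: ✓ → 499
parcel=S42: ✗
parcel=S58: ✗
parcel=S85: ✓ → 4767
parcel=S75: ✗
parcel=S20: ✗
parcel=S89: ✗
parcel=S96: ✗
width_cm_sum = 465 + 4100 + 499 + 4767 = 9831

9831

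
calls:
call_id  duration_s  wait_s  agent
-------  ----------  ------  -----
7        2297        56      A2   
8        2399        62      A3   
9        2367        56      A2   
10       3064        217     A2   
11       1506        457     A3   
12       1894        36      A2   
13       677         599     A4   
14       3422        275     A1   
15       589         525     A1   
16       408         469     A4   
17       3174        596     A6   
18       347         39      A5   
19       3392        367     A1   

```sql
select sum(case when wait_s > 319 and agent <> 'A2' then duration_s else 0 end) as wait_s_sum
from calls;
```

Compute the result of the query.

call_id=7: ✗
call_id=8: ✗
call_id=9: ✗
call_id=10: ✗
call_id=11: ✓ → 1506
call_id=12: ✗
call_id=13: ✓ → 677
call_id=14: ✗
call_id=15: ✓ → 589
call_id=16: ✓ → 408
call_id=17: ✓ → 3174
call_id=18: ✗
call_id=19: ✓ → 3392
wait_s_sum = 1506 + 677 + 589 + 408 + 3174 + 3392 = 9746

9746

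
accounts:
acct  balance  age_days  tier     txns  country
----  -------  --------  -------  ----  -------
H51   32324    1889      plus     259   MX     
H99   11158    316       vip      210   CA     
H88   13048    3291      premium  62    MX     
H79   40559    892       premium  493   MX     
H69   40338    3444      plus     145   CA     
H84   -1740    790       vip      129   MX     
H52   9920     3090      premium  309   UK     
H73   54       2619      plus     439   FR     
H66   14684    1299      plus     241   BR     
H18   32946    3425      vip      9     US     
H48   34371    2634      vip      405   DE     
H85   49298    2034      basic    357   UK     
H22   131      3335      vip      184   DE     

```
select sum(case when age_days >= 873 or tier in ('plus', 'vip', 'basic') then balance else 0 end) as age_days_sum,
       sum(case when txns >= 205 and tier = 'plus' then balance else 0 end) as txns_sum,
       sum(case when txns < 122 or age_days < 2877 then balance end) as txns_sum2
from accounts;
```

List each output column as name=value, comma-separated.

age_days_sum=277091, txns_sum=47062, txns_sum2=226702

[age_days_sum: age_days >= 873 or tier in ('plus', 'vip', 'basic')]
acct=H51: ✓ → 32324
acct=H99: ✓ → 11158
acct=H88: ✓ → 13048
acct=H79: ✓ → 40559
acct=H69: ✓ → 40338
acct=H84: ✓ → -1740
acct=H52: ✓ → 9920
acct=H73: ✓ → 54
acct=H66: ✓ → 14684
acct=H18: ✓ → 32946
acct=H48: ✓ → 34371
acct=H85: ✓ → 49298
acct=H22: ✓ → 131
age_days_sum = 32324 + 11158 + 13048 + 40559 + 40338 + -1740 + 9920 + 54 + 14684 + 32946 + 34371 + 49298 + 131 = 277091
—
[txns_sum: txns >= 205 and tier = 'plus']
acct=H51: ✓ → 32324
acct=H99: ✗
acct=H88: ✗
acct=H79: ✗
acct=H69: ✗
acct=H84: ✗
acct=H52: ✗
acct=H73: ✓ → 54
acct=H66: ✓ → 14684
acct=H18: ✗
acct=H48: ✗
acct=H85: ✗
acct=H22: ✗
txns_sum = 32324 + 54 + 14684 = 47062
—
[txns_sum2: txns < 122 or age_days < 2877]
acct=H51: ✓ → 32324
acct=H99: ✓ → 11158
acct=H88: ✓ → 13048
acct=H79: ✓ → 40559
acct=H69: ✗
acct=H84: ✓ → -1740
acct=H52: ✗
acct=H73: ✓ → 54
acct=H66: ✓ → 14684
acct=H18: ✓ → 32946
acct=H48: ✓ → 34371
acct=H85: ✓ → 49298
acct=H22: ✗
txns_sum2 = 32324 + 11158 + 13048 + 40559 + -1740 + 54 + 14684 + 32946 + 34371 + 49298 = 226702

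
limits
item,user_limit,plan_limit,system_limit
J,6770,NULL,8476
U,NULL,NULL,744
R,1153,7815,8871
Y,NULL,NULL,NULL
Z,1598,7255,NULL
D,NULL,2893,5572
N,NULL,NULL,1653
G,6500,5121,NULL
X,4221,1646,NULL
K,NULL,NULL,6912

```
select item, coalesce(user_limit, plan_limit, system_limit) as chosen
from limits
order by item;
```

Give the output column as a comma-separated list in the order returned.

item=D: user_limit=NULL, plan_limit=2893 → 2893
item=G: user_limit=6500 → 6500
item=J: user_limit=6770 → 6770
item=K: user_limit=NULL, plan_limit=NULL, system_limit=6912 → 6912
item=N: user_limit=NULL, plan_limit=NULL, system_limit=1653 → 1653
item=R: user_limit=1153 → 1153
item=U: user_limit=NULL, plan_limit=NULL, system_limit=744 → 744
item=X: user_limit=4221 → 4221
item=Y: user_limit=NULL, plan_limit=NULL, system_limit=NULL (all NULL) → NULL
item=Z: user_limit=1598 → 1598

2893, 6500, 6770, 6912, 1653, 1153, 744, 4221, NULL, 1598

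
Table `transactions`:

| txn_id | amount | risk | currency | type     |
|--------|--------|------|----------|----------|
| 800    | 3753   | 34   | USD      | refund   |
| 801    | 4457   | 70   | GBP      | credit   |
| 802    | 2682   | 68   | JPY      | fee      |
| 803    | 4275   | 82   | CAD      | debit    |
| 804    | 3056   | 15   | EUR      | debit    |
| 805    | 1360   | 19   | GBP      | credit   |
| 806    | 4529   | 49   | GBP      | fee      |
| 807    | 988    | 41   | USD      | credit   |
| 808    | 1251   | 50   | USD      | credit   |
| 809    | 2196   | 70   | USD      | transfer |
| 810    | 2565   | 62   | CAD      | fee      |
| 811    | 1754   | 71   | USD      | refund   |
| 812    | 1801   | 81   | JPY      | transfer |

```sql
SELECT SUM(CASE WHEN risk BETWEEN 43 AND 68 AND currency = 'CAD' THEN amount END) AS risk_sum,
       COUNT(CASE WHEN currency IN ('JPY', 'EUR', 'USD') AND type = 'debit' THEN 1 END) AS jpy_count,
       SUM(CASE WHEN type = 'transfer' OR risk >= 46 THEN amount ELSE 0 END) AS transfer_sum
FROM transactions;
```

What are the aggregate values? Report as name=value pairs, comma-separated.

risk_sum=2565, jpy_count=1, transfer_sum=25510

[risk_sum: risk BETWEEN 43 AND 68 AND currency = 'CAD']
txn_id=800: ✗
txn_id=801: ✗
txn_id=802: ✗
txn_id=803: ✗
txn_id=804: ✗
txn_id=805: ✗
txn_id=806: ✗
txn_id=807: ✗
txn_id=808: ✗
txn_id=809: ✗
txn_id=810: ✓ → 2565
txn_id=811: ✗
txn_id=812: ✗
risk_sum = 2565
—
[jpy_count: currency IN ('JPY', 'EUR', 'USD') AND type = 'debit']
txn_id=800: ✗
txn_id=801: ✗
txn_id=802: ✗
txn_id=803: ✗
txn_id=804: ✓ → 1
txn_id=805: ✗
txn_id=806: ✗
txn_id=807: ✗
txn_id=808: ✗
txn_id=809: ✗
txn_id=810: ✗
txn_id=811: ✗
txn_id=812: ✗
jpy_count = COUNT(1) = 1
—
[transfer_sum: type = 'transfer' OR risk >= 46]
txn_id=800: ✗
txn_id=801: ✓ → 4457
txn_id=802: ✓ → 2682
txn_id=803: ✓ → 4275
txn_id=804: ✗
txn_id=805: ✗
txn_id=806: ✓ → 4529
txn_id=807: ✗
txn_id=808: ✓ → 1251
txn_id=809: ✓ → 2196
txn_id=810: ✓ → 2565
txn_id=811: ✓ → 1754
txn_id=812: ✓ → 1801
transfer_sum = 4457 + 2682 + 4275 + 4529 + 1251 + 2196 + 2565 + 1754 + 1801 = 25510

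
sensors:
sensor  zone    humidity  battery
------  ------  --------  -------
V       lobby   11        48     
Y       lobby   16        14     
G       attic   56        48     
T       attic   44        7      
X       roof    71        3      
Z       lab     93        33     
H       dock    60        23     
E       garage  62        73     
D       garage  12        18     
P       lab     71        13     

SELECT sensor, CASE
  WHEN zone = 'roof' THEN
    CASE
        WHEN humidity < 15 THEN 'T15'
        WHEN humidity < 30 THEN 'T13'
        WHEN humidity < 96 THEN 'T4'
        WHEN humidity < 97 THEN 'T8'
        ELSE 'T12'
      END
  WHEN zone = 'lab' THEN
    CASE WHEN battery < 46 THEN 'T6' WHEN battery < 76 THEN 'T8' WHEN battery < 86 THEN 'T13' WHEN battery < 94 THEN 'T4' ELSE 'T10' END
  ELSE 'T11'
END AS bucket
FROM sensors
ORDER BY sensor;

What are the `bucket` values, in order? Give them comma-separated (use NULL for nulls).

T11, T11, T11, T11, T6, T11, T11, T4, T11, T6

sensor=D: zone='garage' → outer ELSE → T11
sensor=E: zone='garage' → outer ELSE → T11
sensor=G: zone='attic' → outer ELSE → T11
sensor=H: zone='dock' → outer ELSE → T11
sensor=P: zone='lab' → inner[battery < 46] → T6
sensor=T: zone='attic' → outer ELSE → T11
sensor=V: zone='lobby' → outer ELSE → T11
sensor=X: zone='roof' → inner[humidity < 96] → T4
sensor=Y: zone='lobby' → outer ELSE → T11
sensor=Z: zone='lab' → inner[battery < 46] → T6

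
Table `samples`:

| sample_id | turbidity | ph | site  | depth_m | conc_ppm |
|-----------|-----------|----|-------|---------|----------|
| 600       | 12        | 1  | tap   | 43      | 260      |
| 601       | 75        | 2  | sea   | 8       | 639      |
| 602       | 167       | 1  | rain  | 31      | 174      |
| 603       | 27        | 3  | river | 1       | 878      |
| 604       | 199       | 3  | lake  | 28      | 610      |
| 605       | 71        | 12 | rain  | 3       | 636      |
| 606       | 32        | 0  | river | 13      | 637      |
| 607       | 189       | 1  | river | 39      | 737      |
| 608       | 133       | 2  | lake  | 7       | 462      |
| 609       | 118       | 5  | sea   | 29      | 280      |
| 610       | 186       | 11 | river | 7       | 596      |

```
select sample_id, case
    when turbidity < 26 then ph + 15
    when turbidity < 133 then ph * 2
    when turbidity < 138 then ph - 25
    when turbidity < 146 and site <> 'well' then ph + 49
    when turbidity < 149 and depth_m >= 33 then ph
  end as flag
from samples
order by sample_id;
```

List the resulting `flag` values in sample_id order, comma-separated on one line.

16, 4, NULL, 6, NULL, 24, 0, NULL, -23, 10, NULL

sample_id=600: turbidity < 26 → 16
sample_id=601: turbidity < 133 → 4
sample_id=602: (no match → NULL) → NULL
sample_id=603: turbidity < 133 → 6
sample_id=604: (no match → NULL) → NULL
sample_id=605: turbidity < 133 → 24
sample_id=606: turbidity < 133 → 0
sample_id=607: (no match → NULL) → NULL
sample_id=608: turbidity < 138 → -23
sample_id=609: turbidity < 133 → 10
sample_id=610: (no match → NULL) → NULL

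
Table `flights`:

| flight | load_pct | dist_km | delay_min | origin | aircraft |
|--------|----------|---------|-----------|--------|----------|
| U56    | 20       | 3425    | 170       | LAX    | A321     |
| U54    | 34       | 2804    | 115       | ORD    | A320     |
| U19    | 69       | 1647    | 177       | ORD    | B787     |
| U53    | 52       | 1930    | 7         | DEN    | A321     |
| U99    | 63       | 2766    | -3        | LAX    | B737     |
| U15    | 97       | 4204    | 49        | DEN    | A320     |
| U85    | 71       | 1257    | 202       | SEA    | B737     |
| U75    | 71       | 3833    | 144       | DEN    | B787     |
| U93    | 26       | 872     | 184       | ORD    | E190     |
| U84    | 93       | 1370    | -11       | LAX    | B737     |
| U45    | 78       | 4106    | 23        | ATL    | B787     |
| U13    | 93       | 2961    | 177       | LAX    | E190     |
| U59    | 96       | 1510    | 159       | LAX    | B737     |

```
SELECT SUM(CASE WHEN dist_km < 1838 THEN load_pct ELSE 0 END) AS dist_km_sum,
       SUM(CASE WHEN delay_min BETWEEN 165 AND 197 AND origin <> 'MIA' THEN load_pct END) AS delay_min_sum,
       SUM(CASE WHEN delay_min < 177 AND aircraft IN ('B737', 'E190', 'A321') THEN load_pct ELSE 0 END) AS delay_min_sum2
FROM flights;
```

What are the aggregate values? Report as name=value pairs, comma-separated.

dist_km_sum=355, delay_min_sum=208, delay_min_sum2=324

[dist_km_sum: dist_km < 1838]
flight=U56: ✗
flight=U54: ✗
flight=U19: ✓ → 69
flight=U53: ✗
flight=U99: ✗
flight=U15: ✗
flight=U85: ✓ → 71
flight=U75: ✗
flight=U93: ✓ → 26
flight=U84: ✓ → 93
flight=U45: ✗
flight=U13: ✗
flight=U59: ✓ → 96
dist_km_sum = 69 + 71 + 26 + 93 + 96 = 355
—
[delay_min_sum: delay_min BETWEEN 165 AND 197 AND origin <> 'MIA']
flight=U56: ✓ → 20
flight=U54: ✗
flight=U19: ✓ → 69
flight=U53: ✗
flight=U99: ✗
flight=U15: ✗
flight=U85: ✗
flight=U75: ✗
flight=U93: ✓ → 26
flight=U84: ✗
flight=U45: ✗
flight=U13: ✓ → 93
flight=U59: ✗
delay_min_sum = 20 + 69 + 26 + 93 = 208
—
[delay_min_sum2: delay_min < 177 AND aircraft IN ('B737', 'E190', 'A321')]
flight=U56: ✓ → 20
flight=U54: ✗
flight=U19: ✗
flight=U53: ✓ → 52
flight=U99: ✓ → 63
flight=U15: ✗
flight=U85: ✗
flight=U75: ✗
flight=U93: ✗
flight=U84: ✓ → 93
flight=U45: ✗
flight=U13: ✗
flight=U59: ✓ → 96
delay_min_sum2 = 20 + 52 + 63 + 93 + 96 = 324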